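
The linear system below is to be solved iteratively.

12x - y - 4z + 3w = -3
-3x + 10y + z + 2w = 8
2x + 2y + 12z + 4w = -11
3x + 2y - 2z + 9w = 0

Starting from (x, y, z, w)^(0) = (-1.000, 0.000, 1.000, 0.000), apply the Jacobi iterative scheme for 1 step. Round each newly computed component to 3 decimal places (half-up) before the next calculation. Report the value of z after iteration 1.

Iteration 1:
  x = (-3 - (-1)·0.000 - (-4)·1.000 - (3)·0.000) / (12) = 0.083
  y = (8 - (-3)·-1.000 - (1)·1.000 - (2)·0.000) / (10) = 0.400
  z = (-11 - (2)·-1.000 - (2)·0.000 - (4)·0.000) / (12) = -0.750
  w = (0 - (3)·-1.000 - (2)·0.000 - (-2)·1.000) / (9) = 0.556

-0.750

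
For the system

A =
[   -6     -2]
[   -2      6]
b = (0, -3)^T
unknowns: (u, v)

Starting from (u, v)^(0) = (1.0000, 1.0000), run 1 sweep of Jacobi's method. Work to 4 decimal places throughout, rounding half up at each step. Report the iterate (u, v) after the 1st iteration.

(-0.3333, -0.1667)

Iteration 1:
  u = (0 - (-2)·1.0000) / (-6) = -0.3333
  v = (-3 - (-2)·1.0000) / (6) = -0.1667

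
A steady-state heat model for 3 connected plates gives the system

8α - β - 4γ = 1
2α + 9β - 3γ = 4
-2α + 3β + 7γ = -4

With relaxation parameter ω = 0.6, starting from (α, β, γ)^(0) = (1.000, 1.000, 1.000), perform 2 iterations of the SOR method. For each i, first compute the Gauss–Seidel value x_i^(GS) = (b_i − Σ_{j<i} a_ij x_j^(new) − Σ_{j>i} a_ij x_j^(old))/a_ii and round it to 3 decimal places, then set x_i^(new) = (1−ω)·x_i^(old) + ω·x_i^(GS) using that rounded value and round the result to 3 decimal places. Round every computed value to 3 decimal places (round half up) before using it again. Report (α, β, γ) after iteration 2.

Iteration 1:
  α: GS value = (1 - (-1)·1.000 - (-4)·1.000) / (8) = 0.750;  α ← (1−ω)·1.000 + ω·0.750 = 0.850
  β: GS value = (4 - (2)·0.850 - (-3)·1.000) / (9) = 0.589;  β ← (1−ω)·1.000 + ω·0.589 = 0.753
  γ: GS value = (-4 - (-2)·0.850 - (3)·0.753) / (7) = -0.651;  γ ← (1−ω)·1.000 + ω·-0.651 = 0.009
Iteration 2:
  α: GS value = (1 - (-1)·0.753 - (-4)·0.009) / (8) = 0.224;  α ← (1−ω)·0.850 + ω·0.224 = 0.474
  β: GS value = (4 - (2)·0.474 - (-3)·0.009) / (9) = 0.342;  β ← (1−ω)·0.753 + ω·0.342 = 0.506
  γ: GS value = (-4 - (-2)·0.474 - (3)·0.506) / (7) = -0.653;  γ ← (1−ω)·0.009 + ω·-0.653 = -0.388

(0.474, 0.506, -0.388)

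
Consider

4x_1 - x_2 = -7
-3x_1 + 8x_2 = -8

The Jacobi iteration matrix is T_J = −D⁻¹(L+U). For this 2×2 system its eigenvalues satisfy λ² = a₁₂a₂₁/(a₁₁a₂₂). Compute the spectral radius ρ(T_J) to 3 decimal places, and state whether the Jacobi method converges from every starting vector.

a₁₂a₂₁/(a₁₁a₂₂) = (-1)·(-3) / ((4)·(8)) = 0.093750
ρ = √|0.093750| = √0.093750 = 0.306
ρ < 1, so Jacobi converges

0.306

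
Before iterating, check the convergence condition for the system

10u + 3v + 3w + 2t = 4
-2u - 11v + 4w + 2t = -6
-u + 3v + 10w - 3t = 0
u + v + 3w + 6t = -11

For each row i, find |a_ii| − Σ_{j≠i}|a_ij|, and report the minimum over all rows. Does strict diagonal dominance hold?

1

row 1: |10| − (3+3+2) = 2
row 2: |-11| − (2+4+2) = 3
row 3: |10| − (1+3+3) = 3
row 4: |6| − (1+1+3) = 1
minimum over rows = 1 → strictly diagonally dominant (convergence guaranteed)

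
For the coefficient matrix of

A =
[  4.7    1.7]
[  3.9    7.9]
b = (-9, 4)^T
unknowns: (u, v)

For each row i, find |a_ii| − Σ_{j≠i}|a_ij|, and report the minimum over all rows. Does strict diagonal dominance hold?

3

row 1: |4.7| − (1.7) = 3
row 2: |7.9| − (3.9) = 4
minimum over rows = 3 → strictly diagonally dominant (convergence guaranteed)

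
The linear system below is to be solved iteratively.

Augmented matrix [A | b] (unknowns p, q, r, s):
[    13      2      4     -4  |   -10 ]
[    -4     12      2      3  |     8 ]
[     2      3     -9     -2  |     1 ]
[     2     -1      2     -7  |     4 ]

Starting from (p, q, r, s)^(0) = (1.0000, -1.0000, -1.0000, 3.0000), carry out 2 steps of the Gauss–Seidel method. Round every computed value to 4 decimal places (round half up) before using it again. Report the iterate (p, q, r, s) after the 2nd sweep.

Iteration 1:
  p = (-10 - (2)·-1.0000 - (4)·-1.0000 - (-4)·3.0000) / (13) = 0.6154
  q = (8 - (-4)·0.6154 - (2)·-1.0000 - (3)·3.0000) / (12) = 0.2885
  r = (1 - (2)·0.6154 - (3)·0.2885 - (-2)·3.0000) / (-9) = -0.5449
  s = (4 - (2)·0.6154 - (-1)·0.2885 - (2)·-0.5449) / (-7) = -0.5925
Iteration 2:
  p = (-10 - (2)·0.2885 - (4)·-0.5449 - (-4)·-0.5925) / (13) = -0.8283
  q = (8 - (-4)·-0.8283 - (2)·-0.5449 - (3)·-0.5925) / (12) = 0.6295
  r = (1 - (2)·-0.8283 - (3)·0.6295 - (-2)·-0.5925) / (-9) = 0.0463
  s = (4 - (2)·-0.8283 - (-1)·0.6295 - (2)·0.0463) / (-7) = -0.8848

(-0.8283, 0.6295, 0.0463, -0.8848)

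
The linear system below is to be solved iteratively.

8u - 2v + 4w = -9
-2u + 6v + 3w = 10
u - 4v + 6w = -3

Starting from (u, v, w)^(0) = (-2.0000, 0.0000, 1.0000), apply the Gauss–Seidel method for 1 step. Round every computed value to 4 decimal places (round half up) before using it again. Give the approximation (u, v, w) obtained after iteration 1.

(-1.6250, 0.6250, 0.1875)

Iteration 1:
  u = (-9 - (-2)·0.0000 - (4)·1.0000) / (8) = -1.6250
  v = (10 - (-2)·-1.6250 - (3)·1.0000) / (6) = 0.6250
  w = (-3 - (1)·-1.6250 - (-4)·0.6250) / (6) = 0.1875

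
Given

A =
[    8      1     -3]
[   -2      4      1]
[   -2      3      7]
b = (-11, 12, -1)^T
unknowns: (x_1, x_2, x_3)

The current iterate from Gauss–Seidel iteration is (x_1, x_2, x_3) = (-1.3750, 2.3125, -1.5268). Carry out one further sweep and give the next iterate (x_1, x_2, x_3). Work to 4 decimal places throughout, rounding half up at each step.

One sweep:
  x_1 = (-11 - (1)·2.3125 - (-3)·-1.5268) / (8) = -2.2366
  x_2 = (12 - (-2)·-2.2366 - (1)·-1.5268) / (4) = 2.2634
  x_3 = (-1 - (-2)·-2.2366 - (3)·2.2634) / (7) = -1.7519

(-2.2366, 2.2634, -1.7519)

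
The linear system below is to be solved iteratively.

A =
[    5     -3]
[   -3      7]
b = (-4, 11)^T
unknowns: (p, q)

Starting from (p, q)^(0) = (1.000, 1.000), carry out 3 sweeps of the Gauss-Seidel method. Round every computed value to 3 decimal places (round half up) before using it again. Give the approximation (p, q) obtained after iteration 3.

Iteration 1:
  p = (-4 - (-3)·1.000) / (5) = -0.200
  q = (11 - (-3)·-0.200) / (7) = 1.486
Iteration 2:
  p = (-4 - (-3)·1.486) / (5) = 0.092
  q = (11 - (-3)·0.092) / (7) = 1.611
Iteration 3:
  p = (-4 - (-3)·1.611) / (5) = 0.167
  q = (11 - (-3)·0.167) / (7) = 1.643

(0.167, 1.643)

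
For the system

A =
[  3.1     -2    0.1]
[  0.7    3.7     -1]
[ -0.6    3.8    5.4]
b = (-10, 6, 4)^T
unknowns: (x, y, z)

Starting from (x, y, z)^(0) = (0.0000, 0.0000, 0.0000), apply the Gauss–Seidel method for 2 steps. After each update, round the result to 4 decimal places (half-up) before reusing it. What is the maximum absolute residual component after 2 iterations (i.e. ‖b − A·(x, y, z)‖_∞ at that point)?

1.2604

Iteration 1:
  x = (-10 - (-2)·0.0000 - (0.1)·0.0000) / (3.1) = -3.2258
  y = (6 - (0.7)·-3.2258 - (-1)·0.0000) / (3.7) = 2.2319
  z = (4 - (-0.6)·-3.2258 - (3.8)·2.2319) / (5.4) = -1.1883
Iteration 2:
  x = (-10 - (-2)·2.2319 - (0.1)·-1.1883) / (3.1) = -1.7475
  y = (6 - (0.7)·-1.7475 - (-1)·-1.1883) / (3.7) = 1.6311
  z = (4 - (-0.6)·-1.7475 - (3.8)·1.6311) / (5.4) = -0.6012
Residual b − A·x = (-1.2604, 0.5870, -0.0002); ∞-norm = 1.2604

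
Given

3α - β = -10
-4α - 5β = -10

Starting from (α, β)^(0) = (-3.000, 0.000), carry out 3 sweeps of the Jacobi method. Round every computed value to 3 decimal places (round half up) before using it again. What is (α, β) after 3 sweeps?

Iteration 1:
  α = (-10 - (-1)·0.000) / (3) = -3.333
  β = (-10 - (-4)·-3.000) / (-5) = 4.400
Iteration 2:
  α = (-10 - (-1)·4.400) / (3) = -1.867
  β = (-10 - (-4)·-3.333) / (-5) = 4.666
Iteration 3:
  α = (-10 - (-1)·4.666) / (3) = -1.778
  β = (-10 - (-4)·-1.867) / (-5) = 3.494

(-1.778, 3.494)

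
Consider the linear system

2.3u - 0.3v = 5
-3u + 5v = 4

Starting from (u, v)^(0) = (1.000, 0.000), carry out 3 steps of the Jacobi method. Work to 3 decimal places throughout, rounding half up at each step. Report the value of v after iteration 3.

Iteration 1:
  u = (5 - (-0.3)·0.000) / (2.3) = 2.174
  v = (4 - (-3)·1.000) / (5) = 1.400
Iteration 2:
  u = (5 - (-0.3)·1.400) / (2.3) = 2.357
  v = (4 - (-3)·2.174) / (5) = 2.104
Iteration 3:
  u = (5 - (-0.3)·2.104) / (2.3) = 2.448
  v = (4 - (-3)·2.357) / (5) = 2.214

2.214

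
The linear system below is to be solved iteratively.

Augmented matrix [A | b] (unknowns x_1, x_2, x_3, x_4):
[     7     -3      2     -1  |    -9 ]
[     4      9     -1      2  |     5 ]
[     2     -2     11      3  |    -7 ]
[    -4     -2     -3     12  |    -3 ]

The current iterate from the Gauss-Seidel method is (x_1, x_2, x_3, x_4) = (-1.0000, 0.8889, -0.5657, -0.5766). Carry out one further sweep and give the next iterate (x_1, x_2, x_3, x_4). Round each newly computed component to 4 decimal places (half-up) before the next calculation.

(-0.8255, 0.9877, -0.1494, -0.3979)

One sweep:
  x_1 = (-9 - (-3)·0.8889 - (2)·-0.5657 - (-1)·-0.5766) / (7) = -0.8255
  x_2 = (5 - (4)·-0.8255 - (-1)·-0.5657 - (2)·-0.5766) / (9) = 0.9877
  x_3 = (-7 - (2)·-0.8255 - (-2)·0.9877 - (3)·-0.5766) / (11) = -0.1494
  x_4 = (-3 - (-4)·-0.8255 - (-2)·0.9877 - (-3)·-0.1494) / (12) = -0.3979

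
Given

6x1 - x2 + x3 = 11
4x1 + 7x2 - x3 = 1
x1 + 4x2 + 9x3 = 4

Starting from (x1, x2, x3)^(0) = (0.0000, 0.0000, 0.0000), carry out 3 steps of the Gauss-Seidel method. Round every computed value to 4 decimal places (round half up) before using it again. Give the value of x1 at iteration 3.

Iteration 1:
  x1 = (11 - (-1)·0.0000 - (1)·0.0000) / (6) = 1.8333
  x2 = (1 - (4)·1.8333 - (-1)·0.0000) / (7) = -0.9047
  x3 = (4 - (1)·1.8333 - (4)·-0.9047) / (9) = 0.6428
Iteration 2:
  x1 = (11 - (-1)·-0.9047 - (1)·0.6428) / (6) = 1.5754
  x2 = (1 - (4)·1.5754 - (-1)·0.6428) / (7) = -0.6655
  x3 = (4 - (1)·1.5754 - (4)·-0.6655) / (9) = 0.5652
Iteration 3:
  x1 = (11 - (-1)·-0.6655 - (1)·0.5652) / (6) = 1.6282
  x2 = (1 - (4)·1.6282 - (-1)·0.5652) / (7) = -0.7068
  x3 = (4 - (1)·1.6282 - (4)·-0.7068) / (9) = 0.5777

1.6282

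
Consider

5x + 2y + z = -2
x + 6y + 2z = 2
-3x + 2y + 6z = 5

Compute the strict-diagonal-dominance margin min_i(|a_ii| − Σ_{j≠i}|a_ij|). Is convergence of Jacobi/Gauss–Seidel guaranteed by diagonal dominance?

1

row 1: |5| − (2+1) = 2
row 2: |6| − (1+2) = 3
row 3: |6| − (3+2) = 1
minimum over rows = 1 → strictly diagonally dominant (convergence guaranteed)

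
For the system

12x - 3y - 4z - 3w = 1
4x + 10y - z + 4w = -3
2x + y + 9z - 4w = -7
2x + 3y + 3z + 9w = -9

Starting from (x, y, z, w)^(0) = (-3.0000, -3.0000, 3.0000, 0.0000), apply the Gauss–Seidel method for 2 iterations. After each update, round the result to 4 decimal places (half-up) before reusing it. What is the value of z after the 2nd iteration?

Iteration 1:
  x = (1 - (-3)·-3.0000 - (-4)·3.0000 - (-3)·0.0000) / (12) = 0.3333
  y = (-3 - (4)·0.3333 - (-1)·3.0000 - (4)·0.0000) / (10) = -0.1333
  z = (-7 - (2)·0.3333 - (1)·-0.1333 - (-4)·0.0000) / (9) = -0.8370
  w = (-9 - (2)·0.3333 - (3)·-0.1333 - (3)·-0.8370) / (9) = -0.7506
Iteration 2:
  x = (1 - (-3)·-0.1333 - (-4)·-0.8370 - (-3)·-0.7506) / (12) = -0.4166
  y = (-3 - (4)·-0.4166 - (-1)·-0.8370 - (4)·-0.7506) / (10) = 0.0832
  z = (-7 - (2)·-0.4166 - (1)·0.0832 - (-4)·-0.7506) / (9) = -1.0280
  w = (-9 - (2)·-0.4166 - (3)·0.0832 - (3)·-1.0280) / (9) = -0.5925

-1.0280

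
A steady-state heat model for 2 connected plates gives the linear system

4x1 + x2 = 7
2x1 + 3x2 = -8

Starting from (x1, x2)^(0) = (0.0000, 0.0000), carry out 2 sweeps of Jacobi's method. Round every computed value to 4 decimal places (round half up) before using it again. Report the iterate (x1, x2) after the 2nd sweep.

(2.4167, -3.8333)

Iteration 1:
  x1 = (7 - (1)·0.0000) / (4) = 1.7500
  x2 = (-8 - (2)·0.0000) / (3) = -2.6667
Iteration 2:
  x1 = (7 - (1)·-2.6667) / (4) = 2.4167
  x2 = (-8 - (2)·1.7500) / (3) = -3.8333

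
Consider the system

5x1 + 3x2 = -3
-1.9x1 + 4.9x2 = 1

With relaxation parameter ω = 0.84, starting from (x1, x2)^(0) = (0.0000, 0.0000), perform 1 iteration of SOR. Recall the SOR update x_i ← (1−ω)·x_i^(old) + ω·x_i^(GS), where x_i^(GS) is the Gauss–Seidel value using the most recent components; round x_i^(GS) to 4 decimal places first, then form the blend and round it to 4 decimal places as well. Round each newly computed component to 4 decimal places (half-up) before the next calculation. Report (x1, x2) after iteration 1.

(-0.5040, 0.0073)

Iteration 1:
  x1: GS value = (-3 - (3)·0.0000) / (5) = -0.6000;  x1 ← (1−ω)·0.0000 + ω·-0.6000 = -0.5040
  x2: GS value = (1 - (-1.9)·-0.5040) / (4.9) = 0.0087;  x2 ← (1−ω)·0.0000 + ω·0.0087 = 0.0073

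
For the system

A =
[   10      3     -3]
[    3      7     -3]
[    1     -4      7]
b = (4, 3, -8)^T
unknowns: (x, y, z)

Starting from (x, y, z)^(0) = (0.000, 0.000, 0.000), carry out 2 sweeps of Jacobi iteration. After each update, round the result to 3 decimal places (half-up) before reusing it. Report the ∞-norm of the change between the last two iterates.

Iteration 1:
  x = (4 - (3)·0.000 - (-3)·0.000) / (10) = 0.400
  y = (3 - (3)·0.000 - (-3)·0.000) / (7) = 0.429
  z = (-8 - (1)·0.000 - (-4)·0.000) / (7) = -1.143
Iteration 2:
  x = (4 - (3)·0.429 - (-3)·-1.143) / (10) = -0.072
  y = (3 - (3)·0.400 - (-3)·-1.143) / (7) = -0.233
  z = (-8 - (1)·0.400 - (-4)·0.429) / (7) = -0.955
Change: (-0.472, -0.662, 0.188) → max |·| = 0.662

0.662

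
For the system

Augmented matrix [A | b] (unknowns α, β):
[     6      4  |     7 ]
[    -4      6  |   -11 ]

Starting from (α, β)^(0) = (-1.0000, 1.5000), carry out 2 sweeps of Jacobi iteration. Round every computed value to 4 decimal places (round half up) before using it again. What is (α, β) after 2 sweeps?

(2.8333, -1.7222)

Iteration 1:
  α = (7 - (4)·1.5000) / (6) = 0.1667
  β = (-11 - (-4)·-1.0000) / (6) = -2.5000
Iteration 2:
  α = (7 - (4)·-2.5000) / (6) = 2.8333
  β = (-11 - (-4)·0.1667) / (6) = -1.7222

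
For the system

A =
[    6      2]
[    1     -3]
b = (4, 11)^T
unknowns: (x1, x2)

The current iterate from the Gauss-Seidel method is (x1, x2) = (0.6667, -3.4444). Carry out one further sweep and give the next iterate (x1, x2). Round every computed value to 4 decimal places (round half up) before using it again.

(1.8148, -3.0617)

One sweep:
  x1 = (4 - (2)·-3.4444) / (6) = 1.8148
  x2 = (11 - (1)·1.8148) / (-3) = -3.0617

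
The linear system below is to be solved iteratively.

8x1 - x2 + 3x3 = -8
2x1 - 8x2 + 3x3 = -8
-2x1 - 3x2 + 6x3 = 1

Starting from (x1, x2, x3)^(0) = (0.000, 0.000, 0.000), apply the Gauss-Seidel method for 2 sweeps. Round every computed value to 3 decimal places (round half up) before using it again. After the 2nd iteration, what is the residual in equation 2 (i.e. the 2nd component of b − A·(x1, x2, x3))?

-0.141

Iteration 1:
  x1 = (-8 - (-1)·0.000 - (3)·0.000) / (8) = -1.000
  x2 = (-8 - (2)·-1.000 - (3)·0.000) / (-8) = 0.750
  x3 = (1 - (-2)·-1.000 - (-3)·0.750) / (6) = 0.208
Iteration 2:
  x1 = (-8 - (-1)·0.750 - (3)·0.208) / (8) = -0.984
  x2 = (-8 - (2)·-0.984 - (3)·0.208) / (-8) = 0.832
  x3 = (1 - (-2)·-0.984 - (-3)·0.832) / (6) = 0.255
Residual b − A·x = (-0.061, -0.141, -0.002)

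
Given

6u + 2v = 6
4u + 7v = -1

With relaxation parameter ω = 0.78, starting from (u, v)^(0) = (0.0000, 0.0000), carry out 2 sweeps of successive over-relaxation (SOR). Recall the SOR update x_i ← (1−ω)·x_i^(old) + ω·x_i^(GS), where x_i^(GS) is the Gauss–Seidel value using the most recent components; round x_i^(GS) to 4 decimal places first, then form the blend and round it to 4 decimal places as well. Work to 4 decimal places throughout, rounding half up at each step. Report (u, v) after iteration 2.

(1.0709, -0.6897)

Iteration 1:
  u: GS value = (6 - (2)·0.0000) / (6) = 1.0000;  u ← (1−ω)·0.0000 + ω·1.0000 = 0.7800
  v: GS value = (-1 - (4)·0.7800) / (7) = -0.5886;  v ← (1−ω)·0.0000 + ω·-0.5886 = -0.4591
Iteration 2:
  u: GS value = (6 - (2)·-0.4591) / (6) = 1.1530;  u ← (1−ω)·0.7800 + ω·1.1530 = 1.0709
  v: GS value = (-1 - (4)·1.0709) / (7) = -0.7548;  v ← (1−ω)·-0.4591 + ω·-0.7548 = -0.6897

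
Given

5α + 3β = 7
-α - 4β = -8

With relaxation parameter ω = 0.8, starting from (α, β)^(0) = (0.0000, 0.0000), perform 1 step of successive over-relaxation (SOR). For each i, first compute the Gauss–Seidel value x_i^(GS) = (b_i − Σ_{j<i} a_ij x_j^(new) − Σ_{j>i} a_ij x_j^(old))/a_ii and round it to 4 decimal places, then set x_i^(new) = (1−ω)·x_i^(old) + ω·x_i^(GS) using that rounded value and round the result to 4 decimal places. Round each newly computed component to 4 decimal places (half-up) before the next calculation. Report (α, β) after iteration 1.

(1.1200, 1.3760)

Iteration 1:
  α: GS value = (7 - (3)·0.0000) / (5) = 1.4000;  α ← (1−ω)·0.0000 + ω·1.4000 = 1.1200
  β: GS value = (-8 - (-1)·1.1200) / (-4) = 1.7200;  β ← (1−ω)·0.0000 + ω·1.7200 = 1.3760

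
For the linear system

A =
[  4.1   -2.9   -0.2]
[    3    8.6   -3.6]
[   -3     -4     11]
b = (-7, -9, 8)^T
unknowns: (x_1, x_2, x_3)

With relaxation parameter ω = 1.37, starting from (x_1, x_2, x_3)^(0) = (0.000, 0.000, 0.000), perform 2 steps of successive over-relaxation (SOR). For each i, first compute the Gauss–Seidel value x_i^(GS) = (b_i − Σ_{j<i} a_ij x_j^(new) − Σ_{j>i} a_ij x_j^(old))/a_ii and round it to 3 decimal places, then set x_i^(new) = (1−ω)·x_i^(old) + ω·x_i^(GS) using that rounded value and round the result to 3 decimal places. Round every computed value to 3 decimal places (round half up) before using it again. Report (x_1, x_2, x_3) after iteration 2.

Iteration 1:
  x_1: GS value = (-7 - (-2.9)·0.000 - (-0.2)·0.000) / (4.1) = -1.707;  x_1 ← (1−ω)·0.000 + ω·-1.707 = -2.339
  x_2: GS value = (-9 - (3)·-2.339 - (-3.6)·0.000) / (8.6) = -0.231;  x_2 ← (1−ω)·0.000 + ω·-0.231 = -0.316
  x_3: GS value = (8 - (-3)·-2.339 - (-4)·-0.316) / (11) = -0.026;  x_3 ← (1−ω)·0.000 + ω·-0.026 = -0.036
Iteration 2:
  x_1: GS value = (-7 - (-2.9)·-0.316 - (-0.2)·-0.036) / (4.1) = -1.933;  x_1 ← (1−ω)·-2.339 + ω·-1.933 = -1.783
  x_2: GS value = (-9 - (3)·-1.783 - (-3.6)·-0.036) / (8.6) = -0.440;  x_2 ← (1−ω)·-0.316 + ω·-0.440 = -0.486
  x_3: GS value = (8 - (-3)·-1.783 - (-4)·-0.486) / (11) = 0.064;  x_3 ← (1−ω)·-0.036 + ω·0.064 = 0.101

(-1.783, -0.486, 0.101)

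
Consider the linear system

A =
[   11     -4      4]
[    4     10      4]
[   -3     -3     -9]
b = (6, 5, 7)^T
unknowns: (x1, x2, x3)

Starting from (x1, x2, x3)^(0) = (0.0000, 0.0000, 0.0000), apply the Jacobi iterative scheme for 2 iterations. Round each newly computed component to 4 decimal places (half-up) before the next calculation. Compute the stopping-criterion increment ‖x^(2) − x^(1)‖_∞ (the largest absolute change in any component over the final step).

Iteration 1:
  x1 = (6 - (-4)·0.0000 - (4)·0.0000) / (11) = 0.5455
  x2 = (5 - (4)·0.0000 - (4)·0.0000) / (10) = 0.5000
  x3 = (7 - (-3)·0.0000 - (-3)·0.0000) / (-9) = -0.7778
Iteration 2:
  x1 = (6 - (-4)·0.5000 - (4)·-0.7778) / (11) = 1.0101
  x2 = (5 - (4)·0.5455 - (4)·-0.7778) / (10) = 0.5929
  x3 = (7 - (-3)·0.5455 - (-3)·0.5000) / (-9) = -1.1263
Change: (0.4646, 0.0929, -0.3485) → max |·| = 0.4646

0.4646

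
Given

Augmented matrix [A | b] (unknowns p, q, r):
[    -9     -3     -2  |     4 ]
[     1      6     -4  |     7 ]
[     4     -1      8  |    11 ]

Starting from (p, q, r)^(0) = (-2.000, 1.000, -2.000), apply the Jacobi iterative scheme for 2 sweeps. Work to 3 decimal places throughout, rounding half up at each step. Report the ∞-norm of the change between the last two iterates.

2.722

Iteration 1:
  p = (4 - (-3)·1.000 - (-2)·-2.000) / (-9) = -0.333
  q = (7 - (1)·-2.000 - (-4)·-2.000) / (6) = 0.167
  r = (11 - (4)·-2.000 - (-1)·1.000) / (8) = 2.500
Iteration 2:
  p = (4 - (-3)·0.167 - (-2)·2.500) / (-9) = -1.056
  q = (7 - (1)·-0.333 - (-4)·2.500) / (6) = 2.889
  r = (11 - (4)·-0.333 - (-1)·0.167) / (8) = 1.562
Change: (-0.723, 2.722, -0.938) → max |·| = 2.722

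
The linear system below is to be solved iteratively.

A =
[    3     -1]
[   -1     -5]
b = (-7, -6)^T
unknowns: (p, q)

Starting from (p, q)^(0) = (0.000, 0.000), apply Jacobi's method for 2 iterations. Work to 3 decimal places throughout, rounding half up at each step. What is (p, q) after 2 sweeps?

Iteration 1:
  p = (-7 - (-1)·0.000) / (3) = -2.333
  q = (-6 - (-1)·0.000) / (-5) = 1.200
Iteration 2:
  p = (-7 - (-1)·1.200) / (3) = -1.933
  q = (-6 - (-1)·-2.333) / (-5) = 1.667

(-1.933, 1.667)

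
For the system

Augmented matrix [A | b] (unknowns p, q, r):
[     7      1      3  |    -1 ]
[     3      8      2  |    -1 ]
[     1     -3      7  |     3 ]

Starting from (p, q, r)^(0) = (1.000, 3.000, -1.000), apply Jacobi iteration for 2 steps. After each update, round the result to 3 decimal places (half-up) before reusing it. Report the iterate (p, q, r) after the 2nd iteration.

(-0.780, -0.464, 0.342)

Iteration 1:
  p = (-1 - (1)·3.000 - (3)·-1.000) / (7) = -0.143
  q = (-1 - (3)·1.000 - (2)·-1.000) / (8) = -0.250
  r = (3 - (1)·1.000 - (-3)·3.000) / (7) = 1.571
Iteration 2:
  p = (-1 - (1)·-0.250 - (3)·1.571) / (7) = -0.780
  q = (-1 - (3)·-0.143 - (2)·1.571) / (8) = -0.464
  r = (3 - (1)·-0.143 - (-3)·-0.250) / (7) = 0.342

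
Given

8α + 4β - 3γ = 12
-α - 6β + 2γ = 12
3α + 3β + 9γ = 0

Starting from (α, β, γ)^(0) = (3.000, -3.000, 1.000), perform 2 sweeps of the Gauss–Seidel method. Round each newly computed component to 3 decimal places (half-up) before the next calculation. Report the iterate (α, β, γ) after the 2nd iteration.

(2.471, -2.539, 0.023)

Iteration 1:
  α = (12 - (4)·-3.000 - (-3)·1.000) / (8) = 3.375
  β = (12 - (-1)·3.375 - (2)·1.000) / (-6) = -2.229
  γ = (0 - (3)·3.375 - (3)·-2.229) / (9) = -0.382
Iteration 2:
  α = (12 - (4)·-2.229 - (-3)·-0.382) / (8) = 2.471
  β = (12 - (-1)·2.471 - (2)·-0.382) / (-6) = -2.539
  γ = (0 - (3)·2.471 - (3)·-2.539) / (9) = 0.023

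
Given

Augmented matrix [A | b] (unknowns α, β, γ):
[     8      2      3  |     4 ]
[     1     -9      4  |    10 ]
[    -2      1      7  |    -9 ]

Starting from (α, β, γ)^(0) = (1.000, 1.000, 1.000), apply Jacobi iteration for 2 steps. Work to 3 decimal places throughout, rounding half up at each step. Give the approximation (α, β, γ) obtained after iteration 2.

(1.068, -1.633, -1.242)

Iteration 1:
  α = (4 - (2)·1.000 - (3)·1.000) / (8) = -0.125
  β = (10 - (1)·1.000 - (4)·1.000) / (-9) = -0.556
  γ = (-9 - (-2)·1.000 - (1)·1.000) / (7) = -1.143
Iteration 2:
  α = (4 - (2)·-0.556 - (3)·-1.143) / (8) = 1.068
  β = (10 - (1)·-0.125 - (4)·-1.143) / (-9) = -1.633
  γ = (-9 - (-2)·-0.125 - (1)·-0.556) / (7) = -1.242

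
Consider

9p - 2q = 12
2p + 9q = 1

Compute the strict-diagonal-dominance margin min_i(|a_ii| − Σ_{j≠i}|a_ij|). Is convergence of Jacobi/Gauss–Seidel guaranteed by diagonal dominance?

row 1: |9| − (2) = 7
row 2: |9| − (2) = 7
minimum over rows = 7 → strictly diagonally dominant (convergence guaranteed)

7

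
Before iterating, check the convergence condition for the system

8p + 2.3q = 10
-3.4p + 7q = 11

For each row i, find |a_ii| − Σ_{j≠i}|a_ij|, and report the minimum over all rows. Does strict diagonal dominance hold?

row 1: |8| − (2.3) = 5.7
row 2: |7| − (3.4) = 3.6
minimum over rows = 3.6 → strictly diagonally dominant (convergence guaranteed)

3.6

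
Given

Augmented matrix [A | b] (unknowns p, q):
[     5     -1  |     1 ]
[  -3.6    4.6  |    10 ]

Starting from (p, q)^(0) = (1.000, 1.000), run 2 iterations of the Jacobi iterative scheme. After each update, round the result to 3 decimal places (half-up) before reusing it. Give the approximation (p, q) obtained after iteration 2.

(0.791, 2.487)

Iteration 1:
  p = (1 - (-1)·1.000) / (5) = 0.400
  q = (10 - (-3.6)·1.000) / (4.6) = 2.957
Iteration 2:
  p = (1 - (-1)·2.957) / (5) = 0.791
  q = (10 - (-3.6)·0.400) / (4.6) = 2.487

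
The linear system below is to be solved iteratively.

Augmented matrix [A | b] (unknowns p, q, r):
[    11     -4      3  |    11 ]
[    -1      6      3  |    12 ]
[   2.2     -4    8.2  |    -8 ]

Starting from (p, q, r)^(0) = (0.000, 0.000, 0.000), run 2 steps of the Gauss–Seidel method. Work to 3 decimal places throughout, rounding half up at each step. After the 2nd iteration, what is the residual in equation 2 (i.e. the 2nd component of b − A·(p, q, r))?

Iteration 1:
  p = (11 - (-4)·0.000 - (3)·0.000) / (11) = 1.000
  q = (12 - (-1)·1.000 - (3)·0.000) / (6) = 2.167
  r = (-8 - (2.2)·1.000 - (-4)·2.167) / (8.2) = -0.187
Iteration 2:
  p = (11 - (-4)·2.167 - (3)·-0.187) / (11) = 1.839
  q = (12 - (-1)·1.839 - (3)·-0.187) / (6) = 2.400
  r = (-8 - (2.2)·1.839 - (-4)·2.400) / (8.2) = -0.298
Residual b − A·x = (1.265, 0.333, -0.002)

0.333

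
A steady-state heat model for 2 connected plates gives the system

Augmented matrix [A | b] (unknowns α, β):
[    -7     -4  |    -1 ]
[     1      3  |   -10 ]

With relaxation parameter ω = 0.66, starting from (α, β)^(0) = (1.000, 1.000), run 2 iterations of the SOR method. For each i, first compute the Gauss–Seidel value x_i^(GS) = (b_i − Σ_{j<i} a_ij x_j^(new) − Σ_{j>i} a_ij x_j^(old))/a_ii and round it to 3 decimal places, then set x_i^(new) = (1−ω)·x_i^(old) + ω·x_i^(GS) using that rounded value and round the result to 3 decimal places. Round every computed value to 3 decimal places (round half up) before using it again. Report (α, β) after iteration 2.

(0.820, -3.017)

Iteration 1:
  α: GS value = (-1 - (-4)·1.000) / (-7) = -0.429;  α ← (1−ω)·1.000 + ω·-0.429 = 0.057
  β: GS value = (-10 - (1)·0.057) / (3) = -3.352;  β ← (1−ω)·1.000 + ω·-3.352 = -1.872
Iteration 2:
  α: GS value = (-1 - (-4)·-1.872) / (-7) = 1.213;  α ← (1−ω)·0.057 + ω·1.213 = 0.820
  β: GS value = (-10 - (1)·0.820) / (3) = -3.607;  β ← (1−ω)·-1.872 + ω·-3.607 = -3.017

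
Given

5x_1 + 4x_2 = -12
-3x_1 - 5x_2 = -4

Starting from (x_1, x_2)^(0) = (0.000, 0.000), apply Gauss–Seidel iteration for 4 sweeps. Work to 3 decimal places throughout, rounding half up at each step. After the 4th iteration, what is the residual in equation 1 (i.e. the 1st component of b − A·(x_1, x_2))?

Iteration 1:
  x_1 = (-12 - (4)·0.000) / (5) = -2.400
  x_2 = (-4 - (-3)·-2.400) / (-5) = 2.240
Iteration 2:
  x_1 = (-12 - (4)·2.240) / (5) = -4.192
  x_2 = (-4 - (-3)·-4.192) / (-5) = 3.315
Iteration 3:
  x_1 = (-12 - (4)·3.315) / (5) = -5.052
  x_2 = (-4 - (-3)·-5.052) / (-5) = 3.831
Iteration 4:
  x_1 = (-12 - (4)·3.831) / (5) = -5.465
  x_2 = (-4 - (-3)·-5.465) / (-5) = 4.079
Residual b − A·x = (-0.991, 0.000)

-0.991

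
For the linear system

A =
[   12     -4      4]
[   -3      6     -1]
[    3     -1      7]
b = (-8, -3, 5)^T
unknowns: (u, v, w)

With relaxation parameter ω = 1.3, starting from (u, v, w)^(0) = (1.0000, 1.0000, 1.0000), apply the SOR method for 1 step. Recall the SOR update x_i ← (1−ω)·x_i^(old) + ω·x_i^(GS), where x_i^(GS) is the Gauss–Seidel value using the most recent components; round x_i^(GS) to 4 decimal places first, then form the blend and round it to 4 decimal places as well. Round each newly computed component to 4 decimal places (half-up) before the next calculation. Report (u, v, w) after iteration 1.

(-1.1667, -1.4917, 1.0016)

Iteration 1:
  u: GS value = (-8 - (-4)·1.0000 - (4)·1.0000) / (12) = -0.6667;  u ← (1−ω)·1.0000 + ω·-0.6667 = -1.1667
  v: GS value = (-3 - (-3)·-1.1667 - (-1)·1.0000) / (6) = -0.9167;  v ← (1−ω)·1.0000 + ω·-0.9167 = -1.4917
  w: GS value = (5 - (3)·-1.1667 - (-1)·-1.4917) / (7) = 1.0012;  w ← (1−ω)·1.0000 + ω·1.0012 = 1.0016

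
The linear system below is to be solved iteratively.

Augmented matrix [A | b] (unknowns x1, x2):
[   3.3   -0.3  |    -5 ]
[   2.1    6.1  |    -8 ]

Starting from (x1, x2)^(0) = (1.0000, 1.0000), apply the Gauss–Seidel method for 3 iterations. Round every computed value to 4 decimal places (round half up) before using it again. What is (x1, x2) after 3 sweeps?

(-1.5846, -0.7660)

Iteration 1:
  x1 = (-5 - (-0.3)·1.0000) / (3.3) = -1.4242
  x2 = (-8 - (2.1)·-1.4242) / (6.1) = -0.8212
Iteration 2:
  x1 = (-5 - (-0.3)·-0.8212) / (3.3) = -1.5898
  x2 = (-8 - (2.1)·-1.5898) / (6.1) = -0.7642
Iteration 3:
  x1 = (-5 - (-0.3)·-0.7642) / (3.3) = -1.5846
  x2 = (-8 - (2.1)·-1.5846) / (6.1) = -0.7660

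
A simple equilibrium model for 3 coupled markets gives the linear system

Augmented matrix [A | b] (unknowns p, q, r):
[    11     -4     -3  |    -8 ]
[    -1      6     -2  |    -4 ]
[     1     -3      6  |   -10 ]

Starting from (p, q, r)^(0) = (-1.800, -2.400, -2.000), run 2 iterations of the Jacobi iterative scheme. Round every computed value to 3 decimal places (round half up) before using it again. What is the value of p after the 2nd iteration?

-2.021

Iteration 1:
  p = (-8 - (-4)·-2.400 - (-3)·-2.000) / (11) = -2.145
  q = (-4 - (-1)·-1.800 - (-2)·-2.000) / (6) = -1.633
  r = (-10 - (1)·-1.800 - (-3)·-2.400) / (6) = -2.567
Iteration 2:
  p = (-8 - (-4)·-1.633 - (-3)·-2.567) / (11) = -2.021
  q = (-4 - (-1)·-2.145 - (-2)·-2.567) / (6) = -1.880
  r = (-10 - (1)·-2.145 - (-3)·-1.633) / (6) = -2.126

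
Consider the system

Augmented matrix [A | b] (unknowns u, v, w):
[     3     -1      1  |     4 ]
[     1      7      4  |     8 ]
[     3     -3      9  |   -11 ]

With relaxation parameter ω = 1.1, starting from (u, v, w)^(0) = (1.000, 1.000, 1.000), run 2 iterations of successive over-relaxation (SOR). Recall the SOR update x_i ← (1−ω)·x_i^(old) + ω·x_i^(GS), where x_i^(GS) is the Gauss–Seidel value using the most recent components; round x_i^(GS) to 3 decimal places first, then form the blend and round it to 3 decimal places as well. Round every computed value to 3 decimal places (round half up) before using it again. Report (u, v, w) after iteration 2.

(2.116, 2.043, -1.189)

Iteration 1:
  u: GS value = (4 - (-1)·1.000 - (1)·1.000) / (3) = 1.333;  u ← (1−ω)·1.000 + ω·1.333 = 1.366
  v: GS value = (8 - (1)·1.366 - (4)·1.000) / (7) = 0.376;  v ← (1−ω)·1.000 + ω·0.376 = 0.314
  w: GS value = (-11 - (3)·1.366 - (-3)·0.314) / (9) = -1.573;  w ← (1−ω)·1.000 + ω·-1.573 = -1.830
Iteration 2:
  u: GS value = (4 - (-1)·0.314 - (1)·-1.830) / (3) = 2.048;  u ← (1−ω)·1.366 + ω·2.048 = 2.116
  v: GS value = (8 - (1)·2.116 - (4)·-1.830) / (7) = 1.886;  v ← (1−ω)·0.314 + ω·1.886 = 2.043
  w: GS value = (-11 - (3)·2.116 - (-3)·2.043) / (9) = -1.247;  w ← (1−ω)·-1.830 + ω·-1.247 = -1.189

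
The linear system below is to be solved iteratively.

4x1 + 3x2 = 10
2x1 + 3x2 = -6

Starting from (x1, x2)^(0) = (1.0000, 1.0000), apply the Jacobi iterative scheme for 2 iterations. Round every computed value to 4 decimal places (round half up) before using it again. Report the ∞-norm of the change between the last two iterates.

2.7500

Iteration 1:
  x1 = (10 - (3)·1.0000) / (4) = 1.7500
  x2 = (-6 - (2)·1.0000) / (3) = -2.6667
Iteration 2:
  x1 = (10 - (3)·-2.6667) / (4) = 4.5000
  x2 = (-6 - (2)·1.7500) / (3) = -3.1667
Change: (2.7500, -0.5000) → max |·| = 2.7500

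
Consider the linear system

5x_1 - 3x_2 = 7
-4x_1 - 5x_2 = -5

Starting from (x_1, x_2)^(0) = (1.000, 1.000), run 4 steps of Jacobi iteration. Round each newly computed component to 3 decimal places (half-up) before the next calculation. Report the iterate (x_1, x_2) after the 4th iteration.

Iteration 1:
  x_1 = (7 - (-3)·1.000) / (5) = 2.000
  x_2 = (-5 - (-4)·1.000) / (-5) = 0.200
Iteration 2:
  x_1 = (7 - (-3)·0.200) / (5) = 1.520
  x_2 = (-5 - (-4)·2.000) / (-5) = -0.600
Iteration 3:
  x_1 = (7 - (-3)·-0.600) / (5) = 1.040
  x_2 = (-5 - (-4)·1.520) / (-5) = -0.216
Iteration 4:
  x_1 = (7 - (-3)·-0.216) / (5) = 1.270
  x_2 = (-5 - (-4)·1.040) / (-5) = 0.168

(1.270, 0.168)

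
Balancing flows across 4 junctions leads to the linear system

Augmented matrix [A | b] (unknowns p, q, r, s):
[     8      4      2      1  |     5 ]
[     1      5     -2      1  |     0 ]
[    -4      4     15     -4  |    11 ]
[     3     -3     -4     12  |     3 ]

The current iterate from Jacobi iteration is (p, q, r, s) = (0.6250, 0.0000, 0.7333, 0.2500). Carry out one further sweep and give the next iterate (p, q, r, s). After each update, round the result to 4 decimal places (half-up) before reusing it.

(0.4104, 0.1183, 0.9667, 0.3382)

One sweep:
  p = (5 - (4)·0.0000 - (2)·0.7333 - (1)·0.2500) / (8) = 0.4104
  q = (0 - (1)·0.6250 - (-2)·0.7333 - (1)·0.2500) / (5) = 0.1183
  r = (11 - (-4)·0.6250 - (4)·0.0000 - (-4)·0.2500) / (15) = 0.9667
  s = (3 - (3)·0.6250 - (-3)·0.0000 - (-4)·0.7333) / (12) = 0.3382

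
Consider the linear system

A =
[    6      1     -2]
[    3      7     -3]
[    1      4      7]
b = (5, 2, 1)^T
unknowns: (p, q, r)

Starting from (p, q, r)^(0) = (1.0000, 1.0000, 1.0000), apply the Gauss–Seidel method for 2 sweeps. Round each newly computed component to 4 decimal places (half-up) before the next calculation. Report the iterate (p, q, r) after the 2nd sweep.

(0.7313, -0.0977, 0.0942)

Iteration 1:
  p = (5 - (1)·1.0000 - (-2)·1.0000) / (6) = 1.0000
  q = (2 - (3)·1.0000 - (-3)·1.0000) / (7) = 0.2857
  r = (1 - (1)·1.0000 - (4)·0.2857) / (7) = -0.1633
Iteration 2:
  p = (5 - (1)·0.2857 - (-2)·-0.1633) / (6) = 0.7313
  q = (2 - (3)·0.7313 - (-3)·-0.1633) / (7) = -0.0977
  r = (1 - (1)·0.7313 - (4)·-0.0977) / (7) = 0.0942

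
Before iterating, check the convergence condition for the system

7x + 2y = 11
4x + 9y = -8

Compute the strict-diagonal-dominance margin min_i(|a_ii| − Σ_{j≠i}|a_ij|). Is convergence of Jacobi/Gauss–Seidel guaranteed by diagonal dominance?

row 1: |7| − (2) = 5
row 2: |9| − (4) = 5
minimum over rows = 5 → strictly diagonally dominant (convergence guaranteed)

5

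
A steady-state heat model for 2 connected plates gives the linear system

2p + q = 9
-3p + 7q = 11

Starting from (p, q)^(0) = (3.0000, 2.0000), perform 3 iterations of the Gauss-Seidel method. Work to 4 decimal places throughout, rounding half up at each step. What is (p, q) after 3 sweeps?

(3.0791, 2.8910)

Iteration 1:
  p = (9 - (1)·2.0000) / (2) = 3.5000
  q = (11 - (-3)·3.5000) / (7) = 3.0714
Iteration 2:
  p = (9 - (1)·3.0714) / (2) = 2.9643
  q = (11 - (-3)·2.9643) / (7) = 2.8418
Iteration 3:
  p = (9 - (1)·2.8418) / (2) = 3.0791
  q = (11 - (-3)·3.0791) / (7) = 2.8910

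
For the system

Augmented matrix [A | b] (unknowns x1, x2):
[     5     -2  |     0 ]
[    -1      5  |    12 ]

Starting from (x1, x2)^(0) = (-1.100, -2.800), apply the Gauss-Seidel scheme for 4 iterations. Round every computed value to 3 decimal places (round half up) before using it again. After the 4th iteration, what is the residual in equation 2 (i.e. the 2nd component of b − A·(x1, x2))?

0.002

Iteration 1:
  x1 = (0 - (-2)·-2.800) / (5) = -1.120
  x2 = (12 - (-1)·-1.120) / (5) = 2.176
Iteration 2:
  x1 = (0 - (-2)·2.176) / (5) = 0.870
  x2 = (12 - (-1)·0.870) / (5) = 2.574
Iteration 3:
  x1 = (0 - (-2)·2.574) / (5) = 1.030
  x2 = (12 - (-1)·1.030) / (5) = 2.606
Iteration 4:
  x1 = (0 - (-2)·2.606) / (5) = 1.042
  x2 = (12 - (-1)·1.042) / (5) = 2.608
Residual b − A·x = (0.006, 0.002)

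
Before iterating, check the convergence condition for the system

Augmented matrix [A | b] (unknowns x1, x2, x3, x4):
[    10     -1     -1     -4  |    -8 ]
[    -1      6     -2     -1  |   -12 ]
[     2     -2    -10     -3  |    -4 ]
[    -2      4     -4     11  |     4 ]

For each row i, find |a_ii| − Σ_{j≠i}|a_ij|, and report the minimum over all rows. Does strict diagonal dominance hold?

row 1: |10| − (1+1+4) = 4
row 2: |6| − (1+2+1) = 2
row 3: |-10| − (2+2+3) = 3
row 4: |11| − (2+4+4) = 1
minimum over rows = 1 → strictly diagonally dominant (convergence guaranteed)

1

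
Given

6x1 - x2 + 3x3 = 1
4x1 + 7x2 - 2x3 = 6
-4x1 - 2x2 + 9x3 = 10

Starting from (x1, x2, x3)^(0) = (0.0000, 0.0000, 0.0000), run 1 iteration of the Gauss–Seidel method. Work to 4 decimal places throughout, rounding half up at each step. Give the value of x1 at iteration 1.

0.1667

Iteration 1:
  x1 = (1 - (-1)·0.0000 - (3)·0.0000) / (6) = 0.1667
  x2 = (6 - (4)·0.1667 - (-2)·0.0000) / (7) = 0.7619
  x3 = (10 - (-4)·0.1667 - (-2)·0.7619) / (9) = 1.3545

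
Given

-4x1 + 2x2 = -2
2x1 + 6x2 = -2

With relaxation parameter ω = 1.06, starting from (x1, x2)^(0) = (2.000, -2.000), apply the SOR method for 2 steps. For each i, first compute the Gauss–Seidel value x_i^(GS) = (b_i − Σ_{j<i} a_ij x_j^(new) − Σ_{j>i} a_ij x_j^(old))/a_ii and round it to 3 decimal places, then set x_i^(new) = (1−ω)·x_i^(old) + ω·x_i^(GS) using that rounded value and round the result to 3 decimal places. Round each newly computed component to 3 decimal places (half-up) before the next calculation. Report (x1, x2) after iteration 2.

Iteration 1:
  x1: GS value = (-2 - (2)·-2.000) / (-4) = -0.500;  x1 ← (1−ω)·2.000 + ω·-0.500 = -0.650
  x2: GS value = (-2 - (2)·-0.650) / (6) = -0.117;  x2 ← (1−ω)·-2.000 + ω·-0.117 = -0.004
Iteration 2:
  x1: GS value = (-2 - (2)·-0.004) / (-4) = 0.498;  x1 ← (1−ω)·-0.650 + ω·0.498 = 0.567
  x2: GS value = (-2 - (2)·0.567) / (6) = -0.522;  x2 ← (1−ω)·-0.004 + ω·-0.522 = -0.553

(0.567, -0.553)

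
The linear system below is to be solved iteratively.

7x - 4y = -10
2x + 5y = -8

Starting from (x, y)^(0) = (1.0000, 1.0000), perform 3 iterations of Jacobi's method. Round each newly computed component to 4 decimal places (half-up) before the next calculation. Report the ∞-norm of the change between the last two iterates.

Iteration 1:
  x = (-10 - (-4)·1.0000) / (7) = -0.8571
  y = (-8 - (2)·1.0000) / (5) = -2.0000
Iteration 2:
  x = (-10 - (-4)·-2.0000) / (7) = -2.5714
  y = (-8 - (2)·-0.8571) / (5) = -1.2572
Iteration 3:
  x = (-10 - (-4)·-1.2572) / (7) = -2.1470
  y = (-8 - (2)·-2.5714) / (5) = -0.5714
Change: (0.4244, 0.6858) → max |·| = 0.6858

0.6858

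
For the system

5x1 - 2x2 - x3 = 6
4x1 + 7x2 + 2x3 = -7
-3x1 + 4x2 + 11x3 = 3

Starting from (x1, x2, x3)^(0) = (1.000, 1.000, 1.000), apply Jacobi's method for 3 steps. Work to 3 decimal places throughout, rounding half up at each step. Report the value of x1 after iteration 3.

Iteration 1:
  x1 = (6 - (-2)·1.000 - (-1)·1.000) / (5) = 1.800
  x2 = (-7 - (4)·1.000 - (2)·1.000) / (7) = -1.857
  x3 = (3 - (-3)·1.000 - (4)·1.000) / (11) = 0.182
Iteration 2:
  x1 = (6 - (-2)·-1.857 - (-1)·0.182) / (5) = 0.494
  x2 = (-7 - (4)·1.800 - (2)·0.182) / (7) = -2.081
  x3 = (3 - (-3)·1.800 - (4)·-1.857) / (11) = 1.439
Iteration 3:
  x1 = (6 - (-2)·-2.081 - (-1)·1.439) / (5) = 0.655
  x2 = (-7 - (4)·0.494 - (2)·1.439) / (7) = -1.693
  x3 = (3 - (-3)·0.494 - (4)·-2.081) / (11) = 1.164

0.655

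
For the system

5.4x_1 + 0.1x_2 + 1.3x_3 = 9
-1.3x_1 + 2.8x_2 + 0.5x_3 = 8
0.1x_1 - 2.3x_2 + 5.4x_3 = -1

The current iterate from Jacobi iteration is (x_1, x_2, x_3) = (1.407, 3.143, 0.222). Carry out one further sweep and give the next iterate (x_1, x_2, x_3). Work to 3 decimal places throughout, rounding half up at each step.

One sweep:
  x_1 = (9 - (0.1)·3.143 - (1.3)·0.222) / (5.4) = 1.555
  x_2 = (8 - (-1.3)·1.407 - (0.5)·0.222) / (2.8) = 3.471
  x_3 = (-1 - (0.1)·1.407 - (-2.3)·3.143) / (5.4) = 1.127

(1.555, 3.471, 1.127)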